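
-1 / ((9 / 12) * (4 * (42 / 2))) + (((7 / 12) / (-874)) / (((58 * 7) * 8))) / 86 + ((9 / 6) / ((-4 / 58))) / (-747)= 9660676849 / 729468423936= 0.01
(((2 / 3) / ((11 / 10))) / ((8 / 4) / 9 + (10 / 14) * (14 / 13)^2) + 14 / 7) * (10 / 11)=226480 / 96679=2.34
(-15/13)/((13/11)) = -165/169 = -0.98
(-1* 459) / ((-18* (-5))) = -51 / 10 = -5.10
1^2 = 1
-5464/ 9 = -607.11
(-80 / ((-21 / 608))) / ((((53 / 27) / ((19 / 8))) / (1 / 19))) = 54720 / 371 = 147.49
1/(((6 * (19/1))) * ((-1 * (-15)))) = 1/1710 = 0.00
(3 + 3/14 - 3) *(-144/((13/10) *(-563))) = 2160/51233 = 0.04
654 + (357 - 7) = 1004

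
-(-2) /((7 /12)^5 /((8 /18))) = 221184 /16807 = 13.16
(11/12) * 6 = 11/2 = 5.50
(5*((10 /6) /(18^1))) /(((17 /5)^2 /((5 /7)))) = 3125 /109242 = 0.03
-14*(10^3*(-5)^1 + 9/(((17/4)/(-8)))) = 1194032/17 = 70237.18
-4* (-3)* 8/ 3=32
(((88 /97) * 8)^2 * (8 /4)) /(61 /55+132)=0.79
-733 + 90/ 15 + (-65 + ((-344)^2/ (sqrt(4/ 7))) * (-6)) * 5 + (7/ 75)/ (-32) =-1775040 * sqrt(7) - 2524807/ 2400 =-4697366.41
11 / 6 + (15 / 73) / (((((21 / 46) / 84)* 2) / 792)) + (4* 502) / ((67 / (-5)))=435026201 / 29346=14824.04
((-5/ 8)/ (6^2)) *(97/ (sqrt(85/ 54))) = -97 *sqrt(510)/ 1632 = -1.34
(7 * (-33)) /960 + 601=192243 /320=600.76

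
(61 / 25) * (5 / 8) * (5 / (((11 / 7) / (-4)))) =-427 / 22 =-19.41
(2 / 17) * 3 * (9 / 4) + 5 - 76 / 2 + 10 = -755 / 34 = -22.21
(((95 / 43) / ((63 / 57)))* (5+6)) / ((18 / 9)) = 19855 / 1806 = 10.99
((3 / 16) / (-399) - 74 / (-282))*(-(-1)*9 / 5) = 47157 / 100016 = 0.47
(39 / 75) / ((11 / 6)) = 78 / 275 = 0.28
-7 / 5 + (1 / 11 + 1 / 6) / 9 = -4073 / 2970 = -1.37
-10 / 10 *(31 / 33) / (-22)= 31 / 726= 0.04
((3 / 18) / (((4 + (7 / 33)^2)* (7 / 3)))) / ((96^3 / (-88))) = -1331 / 757800960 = -0.00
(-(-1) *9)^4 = 6561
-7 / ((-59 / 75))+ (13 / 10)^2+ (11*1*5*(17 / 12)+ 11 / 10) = 396502 / 4425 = 89.60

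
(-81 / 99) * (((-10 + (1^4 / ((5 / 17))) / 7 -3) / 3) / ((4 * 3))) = 219 / 770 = 0.28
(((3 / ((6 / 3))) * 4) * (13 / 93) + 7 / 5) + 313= 48862 / 155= 315.24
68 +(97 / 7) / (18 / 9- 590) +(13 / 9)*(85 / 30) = 2669725 / 37044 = 72.07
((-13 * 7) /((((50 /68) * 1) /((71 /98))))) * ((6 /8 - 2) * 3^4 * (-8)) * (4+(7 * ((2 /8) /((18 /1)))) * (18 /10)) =-303217.37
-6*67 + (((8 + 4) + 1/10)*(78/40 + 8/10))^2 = 1128361/1600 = 705.23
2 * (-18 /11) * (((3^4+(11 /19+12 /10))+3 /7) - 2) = -1944108 /7315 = -265.77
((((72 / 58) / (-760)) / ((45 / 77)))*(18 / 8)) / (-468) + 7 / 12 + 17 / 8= 46559731 / 17191200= 2.71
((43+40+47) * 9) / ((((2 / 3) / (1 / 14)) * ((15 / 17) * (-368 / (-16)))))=1989 / 322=6.18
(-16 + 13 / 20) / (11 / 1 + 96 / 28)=-2149 / 2020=-1.06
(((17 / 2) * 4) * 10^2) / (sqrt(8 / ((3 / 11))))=850 * sqrt(66) / 11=627.77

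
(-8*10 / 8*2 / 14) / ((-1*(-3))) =-10 / 21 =-0.48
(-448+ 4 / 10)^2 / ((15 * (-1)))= -1669548 / 125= -13356.38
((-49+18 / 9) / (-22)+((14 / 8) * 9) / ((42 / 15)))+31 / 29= 22535 / 2552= 8.83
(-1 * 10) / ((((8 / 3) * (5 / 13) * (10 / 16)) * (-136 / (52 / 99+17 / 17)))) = 1963 / 11220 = 0.17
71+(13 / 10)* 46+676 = 4034 / 5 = 806.80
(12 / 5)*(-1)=-12 / 5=-2.40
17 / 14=1.21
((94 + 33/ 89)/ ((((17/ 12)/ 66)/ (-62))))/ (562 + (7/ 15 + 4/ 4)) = -1546591860/ 3196969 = -483.77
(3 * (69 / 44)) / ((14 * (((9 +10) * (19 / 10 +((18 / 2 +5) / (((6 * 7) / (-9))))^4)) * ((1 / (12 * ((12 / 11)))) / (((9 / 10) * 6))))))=201204 / 13341097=0.02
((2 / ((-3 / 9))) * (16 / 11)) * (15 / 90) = -16 / 11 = -1.45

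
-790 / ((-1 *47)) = 790 / 47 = 16.81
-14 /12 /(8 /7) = -49 /48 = -1.02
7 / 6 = 1.17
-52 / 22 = -26 / 11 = -2.36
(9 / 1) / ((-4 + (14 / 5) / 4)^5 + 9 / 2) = -100000 / 4298377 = -0.02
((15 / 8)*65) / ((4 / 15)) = 14625 / 32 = 457.03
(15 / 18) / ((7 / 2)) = 5 / 21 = 0.24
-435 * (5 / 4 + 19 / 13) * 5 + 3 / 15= -1533323 / 260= -5897.40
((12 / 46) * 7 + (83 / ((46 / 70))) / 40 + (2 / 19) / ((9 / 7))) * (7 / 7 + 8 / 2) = 796915 / 31464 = 25.33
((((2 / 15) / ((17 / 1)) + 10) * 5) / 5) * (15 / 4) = 638 / 17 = 37.53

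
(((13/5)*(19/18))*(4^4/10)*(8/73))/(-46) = -63232/377775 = -0.17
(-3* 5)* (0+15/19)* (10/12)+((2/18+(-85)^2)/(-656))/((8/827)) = -12568409/10944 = -1148.43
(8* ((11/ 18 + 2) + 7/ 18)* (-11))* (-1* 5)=1320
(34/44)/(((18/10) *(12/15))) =425/792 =0.54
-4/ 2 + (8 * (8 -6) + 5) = 19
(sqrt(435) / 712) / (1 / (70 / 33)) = 35 * sqrt(435) / 11748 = 0.06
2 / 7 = 0.29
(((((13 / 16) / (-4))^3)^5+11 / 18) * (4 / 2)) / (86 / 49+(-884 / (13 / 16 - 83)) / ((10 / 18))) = 2193583326713803309624607201041325 / 37897421139074856971907435312709632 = 0.06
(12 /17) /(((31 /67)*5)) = 804 /2635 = 0.31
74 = 74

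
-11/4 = -2.75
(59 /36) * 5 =8.19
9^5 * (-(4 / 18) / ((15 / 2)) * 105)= -183708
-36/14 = -18/7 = -2.57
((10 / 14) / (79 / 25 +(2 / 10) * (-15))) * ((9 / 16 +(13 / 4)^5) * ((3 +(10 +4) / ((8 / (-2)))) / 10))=-9296725 / 114688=-81.06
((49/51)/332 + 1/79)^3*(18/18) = 0.00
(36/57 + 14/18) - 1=70/171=0.41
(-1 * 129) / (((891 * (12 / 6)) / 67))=-2881 / 594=-4.85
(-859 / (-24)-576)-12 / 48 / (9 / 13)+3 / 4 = -539.82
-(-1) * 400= 400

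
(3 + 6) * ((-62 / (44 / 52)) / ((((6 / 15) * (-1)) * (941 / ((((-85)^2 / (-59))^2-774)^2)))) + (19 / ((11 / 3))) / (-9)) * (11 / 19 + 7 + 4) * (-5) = -4444665028275521677800 / 216646297319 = -20515767328.03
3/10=0.30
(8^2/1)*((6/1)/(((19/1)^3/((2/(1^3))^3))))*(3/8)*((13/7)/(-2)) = -7488/48013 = -0.16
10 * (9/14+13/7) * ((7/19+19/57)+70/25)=4990/57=87.54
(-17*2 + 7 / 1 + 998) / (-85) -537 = -46616 / 85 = -548.42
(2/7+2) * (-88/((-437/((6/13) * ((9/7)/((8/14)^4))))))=14553/5681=2.56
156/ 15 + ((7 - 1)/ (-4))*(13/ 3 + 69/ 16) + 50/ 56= -1877/ 1120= -1.68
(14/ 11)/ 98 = 1/ 77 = 0.01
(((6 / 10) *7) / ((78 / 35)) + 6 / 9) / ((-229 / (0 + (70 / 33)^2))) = -487550 / 9725859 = -0.05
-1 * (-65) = 65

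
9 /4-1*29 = -107 /4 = -26.75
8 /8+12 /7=2.71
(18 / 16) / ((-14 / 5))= -45 / 112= -0.40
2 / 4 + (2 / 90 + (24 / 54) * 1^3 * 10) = 149 / 30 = 4.97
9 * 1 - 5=4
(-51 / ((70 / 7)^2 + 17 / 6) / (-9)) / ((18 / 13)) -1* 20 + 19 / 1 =-5332 / 5553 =-0.96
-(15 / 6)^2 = -25 / 4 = -6.25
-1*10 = -10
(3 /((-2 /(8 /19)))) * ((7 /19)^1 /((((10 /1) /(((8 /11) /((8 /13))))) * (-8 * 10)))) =273 /794200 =0.00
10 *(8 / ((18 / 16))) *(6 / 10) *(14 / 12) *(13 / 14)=416 / 9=46.22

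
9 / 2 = 4.50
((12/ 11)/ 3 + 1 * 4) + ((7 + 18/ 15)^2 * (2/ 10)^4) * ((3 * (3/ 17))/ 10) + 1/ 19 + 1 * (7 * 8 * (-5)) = -152988869289/ 555156250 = -275.58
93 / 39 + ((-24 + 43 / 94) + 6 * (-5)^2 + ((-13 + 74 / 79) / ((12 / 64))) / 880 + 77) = 3277646299 / 15928770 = 205.77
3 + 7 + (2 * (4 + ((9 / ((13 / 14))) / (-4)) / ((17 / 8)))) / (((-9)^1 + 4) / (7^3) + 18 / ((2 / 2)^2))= 14067042 / 1363349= 10.32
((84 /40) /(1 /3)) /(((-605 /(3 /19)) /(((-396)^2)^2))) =-19205569152 /475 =-40432777.16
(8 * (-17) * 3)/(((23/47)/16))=-306816/23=-13339.83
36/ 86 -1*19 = -799/ 43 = -18.58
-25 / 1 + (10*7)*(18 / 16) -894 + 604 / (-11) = -39387 / 44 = -895.16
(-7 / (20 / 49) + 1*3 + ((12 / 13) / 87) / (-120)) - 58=-326407 / 4524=-72.15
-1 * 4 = -4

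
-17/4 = -4.25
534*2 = 1068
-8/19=-0.42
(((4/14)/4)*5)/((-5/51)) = -51/14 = -3.64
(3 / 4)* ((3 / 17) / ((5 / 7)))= 63 / 340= 0.19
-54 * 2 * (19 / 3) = -684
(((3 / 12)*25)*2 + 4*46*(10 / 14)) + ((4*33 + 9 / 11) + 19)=45545 / 154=295.75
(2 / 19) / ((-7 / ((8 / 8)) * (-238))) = 1 / 15827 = 0.00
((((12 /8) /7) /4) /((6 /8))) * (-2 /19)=-1 /133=-0.01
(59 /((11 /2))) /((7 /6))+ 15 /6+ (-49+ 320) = 43535 /154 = 282.69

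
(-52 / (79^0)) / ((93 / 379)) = -19708 / 93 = -211.91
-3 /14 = -0.21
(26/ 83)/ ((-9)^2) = 26/ 6723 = 0.00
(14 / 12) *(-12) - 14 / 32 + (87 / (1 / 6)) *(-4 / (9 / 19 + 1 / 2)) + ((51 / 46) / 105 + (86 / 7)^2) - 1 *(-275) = -5780884481 / 3335920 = -1732.92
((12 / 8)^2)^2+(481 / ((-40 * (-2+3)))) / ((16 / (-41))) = 22961 / 640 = 35.88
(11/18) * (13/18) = 143/324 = 0.44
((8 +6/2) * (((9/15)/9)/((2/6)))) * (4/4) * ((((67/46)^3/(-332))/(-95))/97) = 3308393/1488939058400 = 0.00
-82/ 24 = -41/ 12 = -3.42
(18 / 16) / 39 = 3 / 104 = 0.03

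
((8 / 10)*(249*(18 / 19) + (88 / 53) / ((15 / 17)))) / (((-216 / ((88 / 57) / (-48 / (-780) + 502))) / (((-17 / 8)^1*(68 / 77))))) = 13493693798 / 2655202834305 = 0.01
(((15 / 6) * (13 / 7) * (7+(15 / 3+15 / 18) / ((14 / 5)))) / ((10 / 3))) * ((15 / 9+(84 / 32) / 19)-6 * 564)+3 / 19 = -2185404113 / 51072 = -42790.65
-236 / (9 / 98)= -23128 / 9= -2569.78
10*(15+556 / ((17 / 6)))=35910 / 17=2112.35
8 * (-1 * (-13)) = 104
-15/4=-3.75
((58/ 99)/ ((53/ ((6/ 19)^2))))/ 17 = 232/ 3577871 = 0.00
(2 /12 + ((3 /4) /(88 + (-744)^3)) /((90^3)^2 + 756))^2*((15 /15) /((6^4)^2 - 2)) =2365497615665659291321302720952497683329 /143032424840591783943481892757267773392562651136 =0.00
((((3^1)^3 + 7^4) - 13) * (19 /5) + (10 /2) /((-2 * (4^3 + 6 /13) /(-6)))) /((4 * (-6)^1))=-2563507 /6704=-382.38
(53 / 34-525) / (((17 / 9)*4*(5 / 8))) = -160173 / 1445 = -110.85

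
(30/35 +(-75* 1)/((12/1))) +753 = 747.61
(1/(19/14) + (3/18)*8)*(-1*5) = -590/57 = -10.35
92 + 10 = 102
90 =90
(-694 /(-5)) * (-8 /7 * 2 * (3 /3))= -11104 /35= -317.26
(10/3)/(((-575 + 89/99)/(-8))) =660/14209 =0.05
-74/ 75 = -0.99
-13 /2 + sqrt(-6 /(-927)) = -13 /2 + sqrt(618) /309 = -6.42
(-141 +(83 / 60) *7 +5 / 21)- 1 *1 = -18491 / 140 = -132.08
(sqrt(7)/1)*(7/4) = 7*sqrt(7)/4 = 4.63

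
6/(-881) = -6/881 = -0.01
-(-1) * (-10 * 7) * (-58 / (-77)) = -580 / 11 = -52.73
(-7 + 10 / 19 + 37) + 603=12037 / 19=633.53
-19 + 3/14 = -263/14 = -18.79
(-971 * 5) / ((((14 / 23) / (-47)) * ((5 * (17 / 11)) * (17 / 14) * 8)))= 11546161 / 2312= 4994.01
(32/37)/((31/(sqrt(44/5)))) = 64 * sqrt(55)/5735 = 0.08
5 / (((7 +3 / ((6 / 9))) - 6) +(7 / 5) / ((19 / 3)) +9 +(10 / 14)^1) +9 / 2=4.82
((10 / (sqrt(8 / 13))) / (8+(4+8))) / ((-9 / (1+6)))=-7 * sqrt(26) / 72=-0.50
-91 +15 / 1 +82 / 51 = -3794 / 51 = -74.39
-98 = -98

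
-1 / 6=-0.17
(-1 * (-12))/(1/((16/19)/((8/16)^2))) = 40.42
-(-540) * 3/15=108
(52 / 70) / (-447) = -26 / 15645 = -0.00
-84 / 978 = -14 / 163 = -0.09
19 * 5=95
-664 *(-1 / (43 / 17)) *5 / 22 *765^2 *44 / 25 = 2642407920 / 43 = 61451346.98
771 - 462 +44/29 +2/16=72069/232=310.64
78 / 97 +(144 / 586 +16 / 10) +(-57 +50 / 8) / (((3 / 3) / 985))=-28413099043 / 568420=-49986.10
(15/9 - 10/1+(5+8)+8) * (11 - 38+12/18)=-3002/9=-333.56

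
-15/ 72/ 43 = -5/ 1032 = -0.00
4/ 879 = 0.00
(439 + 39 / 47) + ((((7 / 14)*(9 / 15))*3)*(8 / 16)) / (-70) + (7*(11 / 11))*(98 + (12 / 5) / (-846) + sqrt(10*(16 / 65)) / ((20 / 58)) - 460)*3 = -7066.69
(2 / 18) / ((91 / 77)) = 11 / 117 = 0.09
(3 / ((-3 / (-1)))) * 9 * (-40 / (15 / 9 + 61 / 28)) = -93.62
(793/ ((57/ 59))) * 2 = 93574/ 57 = 1641.65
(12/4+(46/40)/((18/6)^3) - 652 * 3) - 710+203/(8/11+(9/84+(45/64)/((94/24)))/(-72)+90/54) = -2578.02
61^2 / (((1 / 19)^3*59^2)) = 25522339 / 3481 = 7331.90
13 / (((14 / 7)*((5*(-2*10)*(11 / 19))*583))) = -247 / 1282600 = -0.00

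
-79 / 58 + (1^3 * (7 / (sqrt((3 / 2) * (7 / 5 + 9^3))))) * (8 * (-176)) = -448 * sqrt(27390) / 249 - 79 / 58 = -299.13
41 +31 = 72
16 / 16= 1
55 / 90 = 11 / 18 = 0.61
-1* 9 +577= 568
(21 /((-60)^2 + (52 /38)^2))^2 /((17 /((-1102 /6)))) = -10555610037 /28742200494992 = -0.00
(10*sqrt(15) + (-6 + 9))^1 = 3 + 10*sqrt(15) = 41.73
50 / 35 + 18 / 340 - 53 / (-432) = 412343 / 257040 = 1.60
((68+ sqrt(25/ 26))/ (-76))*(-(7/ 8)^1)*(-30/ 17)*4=-105/ 19- 525*sqrt(26)/ 33592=-5.61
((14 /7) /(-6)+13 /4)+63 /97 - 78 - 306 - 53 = -504517 /1164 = -433.43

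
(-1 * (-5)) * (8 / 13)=40 / 13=3.08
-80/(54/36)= -160/3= -53.33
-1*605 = -605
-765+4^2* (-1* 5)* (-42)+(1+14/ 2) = 2603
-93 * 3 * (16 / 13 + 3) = -15345 / 13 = -1180.38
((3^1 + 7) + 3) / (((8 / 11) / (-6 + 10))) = 143 / 2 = 71.50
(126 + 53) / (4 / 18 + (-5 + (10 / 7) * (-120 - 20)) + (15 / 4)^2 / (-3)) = -25776 / 30163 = -0.85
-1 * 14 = -14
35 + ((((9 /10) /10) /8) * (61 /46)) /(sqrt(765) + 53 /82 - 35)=199749518683 /5707330400 - 307623 * sqrt(85) /2853665200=35.00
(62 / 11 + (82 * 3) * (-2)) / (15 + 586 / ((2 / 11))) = -0.15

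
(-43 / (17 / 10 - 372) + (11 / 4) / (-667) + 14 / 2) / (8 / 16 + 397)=203663 / 11383022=0.02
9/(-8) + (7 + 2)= 63/8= 7.88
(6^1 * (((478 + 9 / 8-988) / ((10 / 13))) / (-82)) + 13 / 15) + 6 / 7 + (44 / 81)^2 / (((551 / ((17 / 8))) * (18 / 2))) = 7489556418629 / 149405307408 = 50.13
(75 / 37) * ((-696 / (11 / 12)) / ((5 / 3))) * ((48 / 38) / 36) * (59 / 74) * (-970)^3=6746040732960000 / 286121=23577579880.40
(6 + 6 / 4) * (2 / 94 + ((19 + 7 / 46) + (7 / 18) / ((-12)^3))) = 3223347445 / 22415616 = 143.80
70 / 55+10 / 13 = 292 / 143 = 2.04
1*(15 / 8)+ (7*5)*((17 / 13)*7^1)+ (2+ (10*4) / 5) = 332.26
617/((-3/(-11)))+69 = 6994/3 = 2331.33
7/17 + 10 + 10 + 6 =449/17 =26.41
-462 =-462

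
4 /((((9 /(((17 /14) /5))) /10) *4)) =17 /63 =0.27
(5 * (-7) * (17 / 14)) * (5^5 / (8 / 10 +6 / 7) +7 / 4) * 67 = -1246937335 / 232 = -5374729.89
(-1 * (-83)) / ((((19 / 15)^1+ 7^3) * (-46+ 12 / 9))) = -3735 / 691976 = -0.01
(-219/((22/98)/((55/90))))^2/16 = 22213.42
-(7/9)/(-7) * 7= 7/9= 0.78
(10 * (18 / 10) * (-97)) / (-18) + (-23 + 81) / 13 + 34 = 1761 / 13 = 135.46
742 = 742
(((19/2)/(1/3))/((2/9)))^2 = 263169/16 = 16448.06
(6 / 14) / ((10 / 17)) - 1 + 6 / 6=51 / 70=0.73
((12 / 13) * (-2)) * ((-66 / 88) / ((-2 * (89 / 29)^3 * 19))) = -219501 / 174127343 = -0.00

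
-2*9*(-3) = 54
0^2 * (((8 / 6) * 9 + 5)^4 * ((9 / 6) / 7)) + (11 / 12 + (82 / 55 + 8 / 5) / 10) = 809 / 660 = 1.23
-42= -42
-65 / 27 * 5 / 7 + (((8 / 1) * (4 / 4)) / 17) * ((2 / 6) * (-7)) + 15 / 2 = 30089 / 6426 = 4.68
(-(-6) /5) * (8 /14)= 24 /35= 0.69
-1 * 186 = -186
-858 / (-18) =143 / 3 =47.67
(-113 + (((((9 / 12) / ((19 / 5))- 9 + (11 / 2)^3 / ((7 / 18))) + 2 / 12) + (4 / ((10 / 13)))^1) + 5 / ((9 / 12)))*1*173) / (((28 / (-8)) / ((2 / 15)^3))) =-50.43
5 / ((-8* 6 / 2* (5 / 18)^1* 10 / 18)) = -27 / 20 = -1.35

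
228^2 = 51984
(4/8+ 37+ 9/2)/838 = 21/419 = 0.05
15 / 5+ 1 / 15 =46 / 15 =3.07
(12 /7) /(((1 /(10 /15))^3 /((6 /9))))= 64 /189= 0.34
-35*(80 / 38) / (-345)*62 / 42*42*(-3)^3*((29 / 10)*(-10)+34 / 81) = 40188400 / 3933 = 10218.26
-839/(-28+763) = -839/735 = -1.14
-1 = -1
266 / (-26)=-133 / 13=-10.23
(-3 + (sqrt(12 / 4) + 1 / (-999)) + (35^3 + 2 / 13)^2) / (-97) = -310358450502209 / 16376607 - sqrt(3) / 97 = -18951328.00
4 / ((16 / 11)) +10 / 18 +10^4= 360119 / 36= 10003.31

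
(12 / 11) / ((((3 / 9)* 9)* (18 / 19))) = 38 / 99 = 0.38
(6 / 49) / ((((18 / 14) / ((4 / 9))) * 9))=0.00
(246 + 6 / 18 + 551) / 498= 1.60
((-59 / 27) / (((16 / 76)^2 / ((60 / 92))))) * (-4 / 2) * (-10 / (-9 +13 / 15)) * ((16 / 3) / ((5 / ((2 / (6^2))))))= 532475 / 113643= 4.69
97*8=776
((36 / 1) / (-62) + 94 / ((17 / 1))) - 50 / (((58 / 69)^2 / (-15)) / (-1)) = -936505969 / 886414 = -1056.51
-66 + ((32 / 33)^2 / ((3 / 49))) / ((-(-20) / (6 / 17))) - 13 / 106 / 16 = -65.74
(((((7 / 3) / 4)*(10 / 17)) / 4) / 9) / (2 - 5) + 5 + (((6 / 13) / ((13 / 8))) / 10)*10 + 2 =13554781 / 1861704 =7.28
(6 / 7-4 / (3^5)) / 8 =715 / 6804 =0.11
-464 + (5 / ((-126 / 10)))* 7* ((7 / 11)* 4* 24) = -20912 / 33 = -633.70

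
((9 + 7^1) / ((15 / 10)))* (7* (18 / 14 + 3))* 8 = 2560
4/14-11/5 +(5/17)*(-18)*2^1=-7439/595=-12.50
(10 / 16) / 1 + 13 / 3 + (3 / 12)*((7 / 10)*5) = 35 / 6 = 5.83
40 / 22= 20 / 11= 1.82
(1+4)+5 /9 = 50 /9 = 5.56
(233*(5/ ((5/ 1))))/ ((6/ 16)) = 1864/ 3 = 621.33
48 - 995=-947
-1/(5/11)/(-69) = 11/345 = 0.03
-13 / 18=-0.72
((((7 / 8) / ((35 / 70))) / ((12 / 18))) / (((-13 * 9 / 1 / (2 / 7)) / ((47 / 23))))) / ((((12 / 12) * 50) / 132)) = -517 / 14950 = -0.03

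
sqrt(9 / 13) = 3 * sqrt(13) / 13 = 0.83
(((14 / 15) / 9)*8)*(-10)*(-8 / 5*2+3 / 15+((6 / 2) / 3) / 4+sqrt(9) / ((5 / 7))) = -1624 / 135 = -12.03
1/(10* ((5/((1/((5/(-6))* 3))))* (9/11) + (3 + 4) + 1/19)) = -209/6635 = -0.03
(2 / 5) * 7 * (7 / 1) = 98 / 5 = 19.60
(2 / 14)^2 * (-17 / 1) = -17 / 49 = -0.35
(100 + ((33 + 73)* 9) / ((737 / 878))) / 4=227828 / 737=309.13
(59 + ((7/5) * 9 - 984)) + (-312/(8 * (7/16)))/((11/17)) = -404314/385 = -1050.17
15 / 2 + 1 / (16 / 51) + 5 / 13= 11.07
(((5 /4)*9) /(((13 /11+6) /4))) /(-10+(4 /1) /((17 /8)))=-2805 /3634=-0.77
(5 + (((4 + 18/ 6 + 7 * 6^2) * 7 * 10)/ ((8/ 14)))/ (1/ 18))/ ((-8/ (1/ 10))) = -28555/ 4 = -7138.75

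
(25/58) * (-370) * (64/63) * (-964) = 285344000/1827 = 156181.72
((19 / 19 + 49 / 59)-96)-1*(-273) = 10551 / 59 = 178.83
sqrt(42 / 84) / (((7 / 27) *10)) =27 *sqrt(2) / 140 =0.27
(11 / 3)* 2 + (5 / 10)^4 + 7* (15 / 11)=8945 / 528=16.94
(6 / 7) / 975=2 / 2275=0.00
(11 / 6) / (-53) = -11 / 318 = -0.03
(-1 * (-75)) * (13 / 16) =60.94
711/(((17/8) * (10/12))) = 401.51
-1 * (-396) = 396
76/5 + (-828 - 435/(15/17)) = -6529/5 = -1305.80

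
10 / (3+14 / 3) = 30 / 23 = 1.30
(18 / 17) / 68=9 / 578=0.02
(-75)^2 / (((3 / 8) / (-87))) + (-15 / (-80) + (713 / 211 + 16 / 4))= -4405654455 / 3376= -1304992.43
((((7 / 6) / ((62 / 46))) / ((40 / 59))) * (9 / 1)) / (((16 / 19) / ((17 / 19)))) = 12.21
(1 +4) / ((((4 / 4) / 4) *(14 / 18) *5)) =36 / 7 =5.14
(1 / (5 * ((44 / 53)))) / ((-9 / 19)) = -1007 / 1980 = -0.51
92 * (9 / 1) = 828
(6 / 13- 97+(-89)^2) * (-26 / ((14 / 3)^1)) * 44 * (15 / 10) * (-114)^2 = -261741571344 / 7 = -37391653049.14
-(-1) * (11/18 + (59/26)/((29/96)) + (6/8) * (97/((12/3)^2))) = 2751299/217152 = 12.67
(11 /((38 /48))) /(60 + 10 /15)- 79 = -78.77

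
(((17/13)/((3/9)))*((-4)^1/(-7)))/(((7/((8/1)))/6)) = 9792/637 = 15.37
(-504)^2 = 254016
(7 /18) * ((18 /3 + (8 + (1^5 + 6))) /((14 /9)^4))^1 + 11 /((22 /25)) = 21787 /1568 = 13.89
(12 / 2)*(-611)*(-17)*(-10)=-623220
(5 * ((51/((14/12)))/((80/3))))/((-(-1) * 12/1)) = 153/224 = 0.68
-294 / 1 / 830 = -147 / 415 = -0.35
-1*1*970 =-970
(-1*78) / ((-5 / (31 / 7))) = 2418 / 35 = 69.09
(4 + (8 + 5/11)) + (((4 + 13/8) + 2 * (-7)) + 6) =887/88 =10.08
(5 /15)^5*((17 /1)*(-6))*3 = -34 /27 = -1.26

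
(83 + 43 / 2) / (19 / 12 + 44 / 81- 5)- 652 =-33730 / 49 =-688.37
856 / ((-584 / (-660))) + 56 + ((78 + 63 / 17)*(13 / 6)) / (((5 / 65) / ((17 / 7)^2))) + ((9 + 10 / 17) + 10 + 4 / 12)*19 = 14975.37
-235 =-235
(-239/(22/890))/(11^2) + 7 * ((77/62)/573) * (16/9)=-16996915513/212782977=-79.88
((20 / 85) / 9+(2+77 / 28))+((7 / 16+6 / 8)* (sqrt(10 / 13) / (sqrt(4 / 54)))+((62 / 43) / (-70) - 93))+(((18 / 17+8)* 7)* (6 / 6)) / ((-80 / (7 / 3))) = -165963893 / 1842120+57* sqrt(195) / 208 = -86.27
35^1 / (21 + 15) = 35 / 36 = 0.97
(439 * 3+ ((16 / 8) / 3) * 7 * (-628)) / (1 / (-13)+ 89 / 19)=-1195727 / 3414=-350.24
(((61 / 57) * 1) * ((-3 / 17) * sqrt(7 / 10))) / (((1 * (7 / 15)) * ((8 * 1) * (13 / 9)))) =-0.03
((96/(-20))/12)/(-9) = 2/45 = 0.04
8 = 8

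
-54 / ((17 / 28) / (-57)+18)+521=14872247 / 28711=518.00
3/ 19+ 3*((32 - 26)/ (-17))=-291/ 323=-0.90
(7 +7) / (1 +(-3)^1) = -7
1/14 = 0.07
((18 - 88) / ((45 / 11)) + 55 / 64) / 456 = -9361 / 262656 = -0.04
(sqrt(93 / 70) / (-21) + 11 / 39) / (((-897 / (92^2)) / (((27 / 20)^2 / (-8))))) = 20493 / 33800 - 1863 * sqrt(6510) / 1274000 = 0.49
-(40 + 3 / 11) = -443 / 11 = -40.27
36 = 36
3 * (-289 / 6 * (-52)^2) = -390728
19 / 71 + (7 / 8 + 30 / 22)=15659 / 6248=2.51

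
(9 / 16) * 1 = 9 / 16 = 0.56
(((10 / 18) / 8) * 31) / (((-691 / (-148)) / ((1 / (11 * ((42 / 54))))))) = 5735 / 106414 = 0.05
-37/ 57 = -0.65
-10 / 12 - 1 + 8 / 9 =-17 / 18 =-0.94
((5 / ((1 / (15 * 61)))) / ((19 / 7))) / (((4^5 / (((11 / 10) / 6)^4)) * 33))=568337 / 10085990400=0.00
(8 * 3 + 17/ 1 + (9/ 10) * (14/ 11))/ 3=2318/ 165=14.05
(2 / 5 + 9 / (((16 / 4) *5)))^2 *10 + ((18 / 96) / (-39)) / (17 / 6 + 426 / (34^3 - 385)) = 415789453 / 57562180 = 7.22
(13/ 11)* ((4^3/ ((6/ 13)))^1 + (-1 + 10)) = 5759/ 33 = 174.52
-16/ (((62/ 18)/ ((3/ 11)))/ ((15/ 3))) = -2160/ 341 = -6.33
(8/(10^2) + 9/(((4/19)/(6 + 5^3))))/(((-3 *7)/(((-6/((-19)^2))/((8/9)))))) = 5040297/1010800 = 4.99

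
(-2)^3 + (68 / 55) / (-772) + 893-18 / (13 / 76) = 107604034 / 137995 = 779.77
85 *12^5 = 21150720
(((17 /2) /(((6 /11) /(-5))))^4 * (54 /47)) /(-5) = -152853870125 /18048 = -8469296.88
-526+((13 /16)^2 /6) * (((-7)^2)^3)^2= 2339176729033 /1536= 1522901516.30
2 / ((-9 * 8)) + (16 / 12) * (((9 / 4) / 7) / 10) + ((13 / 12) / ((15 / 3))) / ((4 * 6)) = 27 / 1120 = 0.02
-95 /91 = -1.04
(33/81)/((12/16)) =44/81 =0.54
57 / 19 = 3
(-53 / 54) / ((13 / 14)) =-371 / 351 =-1.06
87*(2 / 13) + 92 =105.38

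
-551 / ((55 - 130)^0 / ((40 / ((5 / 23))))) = -101384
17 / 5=3.40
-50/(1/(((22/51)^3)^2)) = -5668995200/17596287801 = -0.32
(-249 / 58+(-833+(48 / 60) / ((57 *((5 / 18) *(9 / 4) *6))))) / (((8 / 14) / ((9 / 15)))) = -1453241279 / 1653000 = -879.15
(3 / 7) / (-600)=-1 / 1400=-0.00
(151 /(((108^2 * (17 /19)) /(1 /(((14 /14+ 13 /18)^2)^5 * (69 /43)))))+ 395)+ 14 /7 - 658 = -83643873726719608227 /320474660209493191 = -261.00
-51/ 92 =-0.55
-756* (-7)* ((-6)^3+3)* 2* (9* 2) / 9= -4508784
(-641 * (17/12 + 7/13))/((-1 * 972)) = 195505/151632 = 1.29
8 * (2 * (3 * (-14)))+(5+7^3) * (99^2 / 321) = 1065012 / 107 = 9953.38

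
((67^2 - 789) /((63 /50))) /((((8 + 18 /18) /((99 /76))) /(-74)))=-31451.55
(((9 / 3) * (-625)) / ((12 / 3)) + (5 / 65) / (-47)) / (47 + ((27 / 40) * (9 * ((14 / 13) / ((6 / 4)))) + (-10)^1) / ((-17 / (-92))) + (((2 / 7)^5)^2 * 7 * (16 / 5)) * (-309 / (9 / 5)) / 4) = -11788716920619765 / 414520972504396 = -28.44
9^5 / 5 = 59049 / 5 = 11809.80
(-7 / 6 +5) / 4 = 23 / 24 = 0.96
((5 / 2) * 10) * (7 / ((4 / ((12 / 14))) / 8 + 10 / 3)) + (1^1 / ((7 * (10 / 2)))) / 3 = 220547 / 4935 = 44.69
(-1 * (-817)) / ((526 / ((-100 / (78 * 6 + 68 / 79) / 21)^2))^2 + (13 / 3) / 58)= 3460666009248750 / 110144253767879751045327229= 0.00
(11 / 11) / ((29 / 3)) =3 / 29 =0.10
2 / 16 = 1 / 8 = 0.12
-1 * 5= -5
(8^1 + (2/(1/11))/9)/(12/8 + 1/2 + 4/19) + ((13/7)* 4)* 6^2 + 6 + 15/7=7568/27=280.30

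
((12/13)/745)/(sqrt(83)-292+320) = 336/6789185-12 *sqrt(83)/6789185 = 0.00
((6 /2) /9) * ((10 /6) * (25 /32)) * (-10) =-625 /144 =-4.34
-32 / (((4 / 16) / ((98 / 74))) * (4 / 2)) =-3136 / 37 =-84.76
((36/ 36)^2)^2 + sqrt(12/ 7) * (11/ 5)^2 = 1 + 242 * sqrt(21)/ 175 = 7.34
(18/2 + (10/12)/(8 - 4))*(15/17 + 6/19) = 1677/152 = 11.03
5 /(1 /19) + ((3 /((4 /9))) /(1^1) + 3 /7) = 2861 /28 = 102.18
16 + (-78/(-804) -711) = -694.90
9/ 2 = 4.50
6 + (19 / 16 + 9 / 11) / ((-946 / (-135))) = 1046631 / 166496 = 6.29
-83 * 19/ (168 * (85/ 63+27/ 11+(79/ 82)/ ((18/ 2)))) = -2133681/ 888940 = -2.40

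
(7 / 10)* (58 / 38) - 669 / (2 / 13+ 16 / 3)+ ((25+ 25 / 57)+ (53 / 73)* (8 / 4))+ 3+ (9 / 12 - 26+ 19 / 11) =-11213722057 / 97949940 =-114.48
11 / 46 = 0.24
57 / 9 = 19 / 3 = 6.33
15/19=0.79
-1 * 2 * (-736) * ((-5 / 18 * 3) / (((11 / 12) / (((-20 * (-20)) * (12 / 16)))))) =-4416000 / 11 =-401454.55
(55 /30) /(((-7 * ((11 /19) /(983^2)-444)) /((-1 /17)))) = -201954401 /5820252391002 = -0.00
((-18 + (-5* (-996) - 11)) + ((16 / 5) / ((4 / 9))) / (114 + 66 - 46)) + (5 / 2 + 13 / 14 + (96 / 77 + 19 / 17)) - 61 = 4895.85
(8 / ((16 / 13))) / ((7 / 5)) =4.64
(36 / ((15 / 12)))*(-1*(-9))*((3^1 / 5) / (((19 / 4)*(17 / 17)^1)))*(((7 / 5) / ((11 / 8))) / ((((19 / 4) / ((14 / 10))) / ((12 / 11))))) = 292626432 / 27300625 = 10.72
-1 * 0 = 0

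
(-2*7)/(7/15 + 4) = -210/67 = -3.13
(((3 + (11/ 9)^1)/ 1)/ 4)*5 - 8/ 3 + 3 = 101/ 18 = 5.61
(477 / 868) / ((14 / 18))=0.71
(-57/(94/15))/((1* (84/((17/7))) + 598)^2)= -13005/572155816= -0.00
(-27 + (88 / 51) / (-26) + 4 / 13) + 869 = 842.24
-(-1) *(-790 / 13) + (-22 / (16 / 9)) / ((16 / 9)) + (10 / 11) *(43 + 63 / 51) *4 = 28977659 / 311168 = 93.13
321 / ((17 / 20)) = 6420 / 17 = 377.65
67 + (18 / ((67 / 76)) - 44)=43.42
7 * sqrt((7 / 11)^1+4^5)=119 * sqrt(429) / 11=224.07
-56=-56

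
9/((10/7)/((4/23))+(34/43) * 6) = 5418/7801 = 0.69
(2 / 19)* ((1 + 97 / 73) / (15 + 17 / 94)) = 31960 / 1979249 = 0.02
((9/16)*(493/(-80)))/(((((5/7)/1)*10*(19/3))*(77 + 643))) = -0.00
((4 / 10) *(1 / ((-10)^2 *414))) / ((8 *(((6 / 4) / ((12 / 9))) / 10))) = 1 / 93150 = 0.00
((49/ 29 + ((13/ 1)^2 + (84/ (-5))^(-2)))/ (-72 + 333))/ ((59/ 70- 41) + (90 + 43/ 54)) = 174639625/ 13522391904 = 0.01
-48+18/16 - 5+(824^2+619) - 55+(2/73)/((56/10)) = 2777747475/4088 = 679488.13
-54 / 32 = -27 / 16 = -1.69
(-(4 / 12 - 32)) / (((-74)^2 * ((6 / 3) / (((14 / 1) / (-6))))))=-665 / 98568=-0.01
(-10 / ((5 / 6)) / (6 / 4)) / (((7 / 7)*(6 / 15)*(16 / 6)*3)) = -2.50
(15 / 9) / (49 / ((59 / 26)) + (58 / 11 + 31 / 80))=259600 / 4244997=0.06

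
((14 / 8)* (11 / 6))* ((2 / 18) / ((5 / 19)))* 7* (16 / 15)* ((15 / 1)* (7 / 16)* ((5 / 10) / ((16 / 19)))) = 1362053 / 34560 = 39.41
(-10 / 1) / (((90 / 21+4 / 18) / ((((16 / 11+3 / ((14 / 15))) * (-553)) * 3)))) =53676945 / 3124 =17182.12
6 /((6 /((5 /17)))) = 5 /17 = 0.29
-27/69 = -9/23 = -0.39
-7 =-7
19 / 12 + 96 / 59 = 2273 / 708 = 3.21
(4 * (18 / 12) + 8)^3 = 2744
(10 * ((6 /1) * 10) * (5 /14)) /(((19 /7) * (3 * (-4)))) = -125 /19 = -6.58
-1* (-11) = 11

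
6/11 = 0.55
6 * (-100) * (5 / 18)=-500 / 3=-166.67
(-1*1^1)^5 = -1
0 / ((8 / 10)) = 0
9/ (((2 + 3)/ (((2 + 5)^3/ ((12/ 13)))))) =13377/ 20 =668.85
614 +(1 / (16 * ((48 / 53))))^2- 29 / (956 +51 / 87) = 3348679579687 / 5454102528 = 613.97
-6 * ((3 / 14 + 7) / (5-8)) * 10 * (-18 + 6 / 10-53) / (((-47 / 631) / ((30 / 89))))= 1345998720 / 29281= 45968.33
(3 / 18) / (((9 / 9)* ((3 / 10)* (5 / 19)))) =19 / 9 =2.11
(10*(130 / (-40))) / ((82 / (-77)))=5005 / 164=30.52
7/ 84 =0.08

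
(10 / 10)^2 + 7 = 8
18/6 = 3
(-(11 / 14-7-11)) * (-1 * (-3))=723 / 14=51.64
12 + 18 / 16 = 105 / 8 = 13.12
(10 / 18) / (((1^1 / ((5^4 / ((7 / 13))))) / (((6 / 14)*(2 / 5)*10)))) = 1105.44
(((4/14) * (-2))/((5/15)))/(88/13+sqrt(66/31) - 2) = -149916/378035+1014 * sqrt(2046)/378035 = -0.28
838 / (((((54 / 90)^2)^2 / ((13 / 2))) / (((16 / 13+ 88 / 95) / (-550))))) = -164.84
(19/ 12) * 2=19/ 6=3.17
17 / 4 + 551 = 2221 / 4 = 555.25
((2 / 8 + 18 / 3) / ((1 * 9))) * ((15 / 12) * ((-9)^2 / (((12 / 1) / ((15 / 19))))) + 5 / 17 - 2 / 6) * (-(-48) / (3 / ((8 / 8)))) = 2566675 / 34884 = 73.58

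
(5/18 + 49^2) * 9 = 43223/2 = 21611.50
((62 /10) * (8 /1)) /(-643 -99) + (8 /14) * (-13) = -13904 /1855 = -7.50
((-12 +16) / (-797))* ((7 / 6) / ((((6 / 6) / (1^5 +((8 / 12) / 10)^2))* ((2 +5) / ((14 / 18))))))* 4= -12656 / 4841775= -0.00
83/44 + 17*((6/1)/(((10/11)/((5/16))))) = 6503/176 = 36.95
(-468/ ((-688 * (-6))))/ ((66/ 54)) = -0.09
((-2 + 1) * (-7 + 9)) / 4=-1 / 2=-0.50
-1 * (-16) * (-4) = -64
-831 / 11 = -75.55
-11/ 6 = -1.83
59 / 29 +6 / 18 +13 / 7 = 2573 / 609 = 4.22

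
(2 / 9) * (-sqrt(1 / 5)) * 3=-2 * sqrt(5) / 15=-0.30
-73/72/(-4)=73/288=0.25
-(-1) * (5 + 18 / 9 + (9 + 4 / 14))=114 / 7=16.29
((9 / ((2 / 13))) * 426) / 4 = 24921 / 4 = 6230.25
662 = 662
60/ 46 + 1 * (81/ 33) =951/ 253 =3.76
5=5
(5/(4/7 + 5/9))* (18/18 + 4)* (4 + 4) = 12600/71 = 177.46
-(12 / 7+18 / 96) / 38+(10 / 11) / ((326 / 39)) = 448011 / 7631008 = 0.06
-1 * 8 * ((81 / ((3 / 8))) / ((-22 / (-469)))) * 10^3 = -405216000 / 11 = -36837818.18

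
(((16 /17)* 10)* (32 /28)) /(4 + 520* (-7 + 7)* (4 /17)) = 320 /119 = 2.69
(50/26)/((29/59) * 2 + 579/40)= 59000/474253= 0.12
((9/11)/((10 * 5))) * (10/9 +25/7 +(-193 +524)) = 10574/1925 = 5.49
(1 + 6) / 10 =7 / 10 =0.70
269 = 269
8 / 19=0.42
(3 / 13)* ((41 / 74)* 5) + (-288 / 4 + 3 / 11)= -752253 / 10582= -71.09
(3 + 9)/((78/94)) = 188/13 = 14.46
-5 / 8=-0.62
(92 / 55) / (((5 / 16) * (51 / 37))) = 54464 / 14025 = 3.88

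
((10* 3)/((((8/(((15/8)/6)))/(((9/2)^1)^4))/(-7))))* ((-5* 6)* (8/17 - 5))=-3978426375/8704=-457080.24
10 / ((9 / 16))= 160 / 9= 17.78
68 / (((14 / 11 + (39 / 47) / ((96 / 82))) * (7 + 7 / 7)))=70312 / 16391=4.29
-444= -444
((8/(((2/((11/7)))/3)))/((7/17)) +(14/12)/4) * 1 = 46.09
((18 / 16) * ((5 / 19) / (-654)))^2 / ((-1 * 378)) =-25 / 46115768832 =-0.00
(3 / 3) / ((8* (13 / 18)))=9 / 52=0.17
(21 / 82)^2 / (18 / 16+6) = 294 / 31939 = 0.01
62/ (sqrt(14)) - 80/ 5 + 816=31 *sqrt(14)/ 7 + 800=816.57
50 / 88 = 25 / 44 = 0.57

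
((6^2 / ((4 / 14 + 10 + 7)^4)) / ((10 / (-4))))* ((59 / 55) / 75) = -3399816 / 1473717306875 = -0.00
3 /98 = 0.03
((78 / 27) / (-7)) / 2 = -13 / 63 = -0.21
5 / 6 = 0.83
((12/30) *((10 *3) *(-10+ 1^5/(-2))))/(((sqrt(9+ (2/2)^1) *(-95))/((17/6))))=357 *sqrt(10)/950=1.19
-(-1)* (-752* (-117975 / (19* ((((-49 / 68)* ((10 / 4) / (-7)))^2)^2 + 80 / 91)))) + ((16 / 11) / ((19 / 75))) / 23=46583716604212701040 / 8814345344739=5284988.82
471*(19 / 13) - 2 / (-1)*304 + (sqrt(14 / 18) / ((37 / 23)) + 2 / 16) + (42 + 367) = 23*sqrt(7) / 111 + 177373 / 104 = 1706.06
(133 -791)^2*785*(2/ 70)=9710764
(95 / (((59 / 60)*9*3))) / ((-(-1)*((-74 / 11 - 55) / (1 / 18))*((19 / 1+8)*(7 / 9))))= -10450 / 68143761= -0.00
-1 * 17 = -17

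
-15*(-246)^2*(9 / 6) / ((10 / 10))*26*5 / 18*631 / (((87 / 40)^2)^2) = -1765023104000000 / 6365529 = -277278306.96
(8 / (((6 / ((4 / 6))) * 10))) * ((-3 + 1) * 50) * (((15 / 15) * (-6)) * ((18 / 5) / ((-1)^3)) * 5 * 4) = -3840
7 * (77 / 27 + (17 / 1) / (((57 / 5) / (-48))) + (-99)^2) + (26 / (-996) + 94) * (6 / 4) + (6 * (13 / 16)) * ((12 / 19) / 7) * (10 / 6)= 68267.60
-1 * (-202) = 202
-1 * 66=-66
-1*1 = -1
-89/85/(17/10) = -178/289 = -0.62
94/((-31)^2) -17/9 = -15491/8649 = -1.79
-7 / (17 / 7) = -49 / 17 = -2.88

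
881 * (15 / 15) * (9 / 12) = 2643 / 4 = 660.75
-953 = -953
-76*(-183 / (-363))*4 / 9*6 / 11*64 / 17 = -2373632 / 67881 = -34.97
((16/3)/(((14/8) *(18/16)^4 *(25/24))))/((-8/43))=-11272192/1148175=-9.82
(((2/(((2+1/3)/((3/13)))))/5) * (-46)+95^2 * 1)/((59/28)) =16422188/3835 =4282.19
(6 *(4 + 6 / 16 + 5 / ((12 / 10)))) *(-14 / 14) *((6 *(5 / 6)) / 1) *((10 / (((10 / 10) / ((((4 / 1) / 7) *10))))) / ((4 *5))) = -5125 / 7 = -732.14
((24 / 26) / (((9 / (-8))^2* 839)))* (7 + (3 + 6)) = 4096 / 294489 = 0.01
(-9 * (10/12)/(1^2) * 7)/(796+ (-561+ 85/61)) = -183/824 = -0.22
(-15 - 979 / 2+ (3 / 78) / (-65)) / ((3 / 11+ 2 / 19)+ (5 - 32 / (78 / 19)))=267291981 / 1280500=208.74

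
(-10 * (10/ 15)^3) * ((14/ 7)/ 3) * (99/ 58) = -880/ 261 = -3.37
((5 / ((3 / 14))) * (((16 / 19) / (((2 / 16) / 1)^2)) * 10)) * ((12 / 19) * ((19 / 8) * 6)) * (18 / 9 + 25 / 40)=5644800 / 19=297094.74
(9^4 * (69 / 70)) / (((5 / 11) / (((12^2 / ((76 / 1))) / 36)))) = 4979799 / 6650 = 748.84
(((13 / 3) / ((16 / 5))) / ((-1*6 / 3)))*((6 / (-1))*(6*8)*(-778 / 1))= -151710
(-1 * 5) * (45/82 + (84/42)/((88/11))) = -655/164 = -3.99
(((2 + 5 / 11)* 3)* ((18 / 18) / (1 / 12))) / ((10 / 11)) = 486 / 5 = 97.20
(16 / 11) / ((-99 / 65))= -1040 / 1089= -0.96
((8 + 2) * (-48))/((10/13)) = -624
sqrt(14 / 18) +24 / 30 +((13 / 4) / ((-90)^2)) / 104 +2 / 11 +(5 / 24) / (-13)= sqrt(7) / 3 +35797823 / 37065600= 1.85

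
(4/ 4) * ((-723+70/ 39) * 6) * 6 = -337524/ 13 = -25963.38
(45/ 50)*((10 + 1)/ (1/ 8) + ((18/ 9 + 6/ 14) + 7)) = 3069/ 35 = 87.69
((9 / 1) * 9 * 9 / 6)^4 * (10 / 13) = 17433922005 / 104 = 167633865.43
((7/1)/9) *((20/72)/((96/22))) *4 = 385/1944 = 0.20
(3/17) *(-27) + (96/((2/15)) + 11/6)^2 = 318875621/612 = 521038.60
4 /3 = 1.33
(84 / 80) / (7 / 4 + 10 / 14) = 49 / 115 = 0.43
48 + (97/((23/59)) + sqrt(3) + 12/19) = sqrt(3) + 129989/437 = 299.19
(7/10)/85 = 0.01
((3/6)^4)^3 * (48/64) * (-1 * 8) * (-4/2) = 3/1024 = 0.00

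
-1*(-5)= 5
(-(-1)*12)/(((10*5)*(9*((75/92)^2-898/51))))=-287776/182844925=-0.00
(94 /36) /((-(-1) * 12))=47 /216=0.22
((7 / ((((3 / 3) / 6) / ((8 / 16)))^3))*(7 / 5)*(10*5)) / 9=1470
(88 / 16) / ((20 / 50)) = 55 / 4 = 13.75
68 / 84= 17 / 21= 0.81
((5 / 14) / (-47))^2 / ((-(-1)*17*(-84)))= -25 / 618272592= -0.00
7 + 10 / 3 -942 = -2795 / 3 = -931.67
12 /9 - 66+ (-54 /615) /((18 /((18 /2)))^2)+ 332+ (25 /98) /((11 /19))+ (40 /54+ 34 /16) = 270.62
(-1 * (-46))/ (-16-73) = -46/ 89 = -0.52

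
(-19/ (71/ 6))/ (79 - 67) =-19/ 142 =-0.13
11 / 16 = 0.69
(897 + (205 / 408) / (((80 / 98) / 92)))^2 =605531429281 / 665856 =909402.98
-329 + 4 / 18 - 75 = -3634 / 9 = -403.78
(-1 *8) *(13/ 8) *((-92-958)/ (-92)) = -6825/ 46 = -148.37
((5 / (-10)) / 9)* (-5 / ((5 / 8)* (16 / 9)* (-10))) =-1 / 40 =-0.02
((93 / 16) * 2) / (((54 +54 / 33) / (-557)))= -116.38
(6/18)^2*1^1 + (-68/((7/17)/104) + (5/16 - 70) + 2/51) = -295499941/17136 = -17244.39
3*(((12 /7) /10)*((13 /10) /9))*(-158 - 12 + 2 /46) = -50817 /4025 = -12.63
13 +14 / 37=495 / 37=13.38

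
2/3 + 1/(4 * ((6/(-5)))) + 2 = 59/24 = 2.46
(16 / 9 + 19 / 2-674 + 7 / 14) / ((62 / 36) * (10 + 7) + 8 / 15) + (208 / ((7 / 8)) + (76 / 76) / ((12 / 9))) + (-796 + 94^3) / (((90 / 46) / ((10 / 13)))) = 956467481633 / 2929836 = 326457.69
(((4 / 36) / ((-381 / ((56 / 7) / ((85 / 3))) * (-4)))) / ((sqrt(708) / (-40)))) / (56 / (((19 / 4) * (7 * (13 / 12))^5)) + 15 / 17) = -135504122936 * sqrt(177) / 51428588152906143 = -0.00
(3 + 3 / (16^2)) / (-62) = -771 / 15872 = -0.05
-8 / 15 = -0.53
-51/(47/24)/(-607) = 0.04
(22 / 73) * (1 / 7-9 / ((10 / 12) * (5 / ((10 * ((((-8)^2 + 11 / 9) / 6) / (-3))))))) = 181126 / 7665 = 23.63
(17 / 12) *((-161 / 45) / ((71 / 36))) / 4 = -0.64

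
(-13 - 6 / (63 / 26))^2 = 105625 / 441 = 239.51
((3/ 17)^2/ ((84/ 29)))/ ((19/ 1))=87/ 153748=0.00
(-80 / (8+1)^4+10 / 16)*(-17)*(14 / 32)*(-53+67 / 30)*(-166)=-96769502543 / 2519424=-38409.38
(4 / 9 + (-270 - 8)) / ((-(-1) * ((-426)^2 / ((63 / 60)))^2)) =-0.00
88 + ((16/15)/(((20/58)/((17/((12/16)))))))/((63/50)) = 81448/567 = 143.65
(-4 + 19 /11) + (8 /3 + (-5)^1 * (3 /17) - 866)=-486100 /561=-866.49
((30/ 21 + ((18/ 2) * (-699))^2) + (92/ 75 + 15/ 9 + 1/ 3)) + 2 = 20777761019/ 525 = 39576687.66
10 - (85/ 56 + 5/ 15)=1369/ 168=8.15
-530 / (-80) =53 / 8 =6.62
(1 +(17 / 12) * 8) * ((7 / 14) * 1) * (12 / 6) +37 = 148 / 3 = 49.33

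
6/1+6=12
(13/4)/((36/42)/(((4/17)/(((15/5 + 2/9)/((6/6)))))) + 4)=273/1322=0.21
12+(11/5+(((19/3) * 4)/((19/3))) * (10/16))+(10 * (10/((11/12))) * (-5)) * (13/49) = -689987/5390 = -128.01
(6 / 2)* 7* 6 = 126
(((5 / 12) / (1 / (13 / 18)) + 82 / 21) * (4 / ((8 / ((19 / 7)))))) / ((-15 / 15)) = -120821 / 21168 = -5.71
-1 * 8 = -8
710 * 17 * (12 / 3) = 48280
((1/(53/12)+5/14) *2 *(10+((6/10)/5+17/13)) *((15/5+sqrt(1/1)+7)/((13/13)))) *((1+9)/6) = 5896594/24115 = 244.52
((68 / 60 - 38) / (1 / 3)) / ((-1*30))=553 / 150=3.69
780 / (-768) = -65 / 64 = -1.02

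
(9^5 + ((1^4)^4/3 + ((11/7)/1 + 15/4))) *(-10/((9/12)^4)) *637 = -288904819840/243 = -1188908723.62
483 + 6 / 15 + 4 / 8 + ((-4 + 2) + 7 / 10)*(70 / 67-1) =162087 / 335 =483.84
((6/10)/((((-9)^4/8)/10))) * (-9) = -16/243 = -0.07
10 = 10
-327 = -327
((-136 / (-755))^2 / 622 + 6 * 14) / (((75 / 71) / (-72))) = -25374847360992 / 4431944375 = -5725.44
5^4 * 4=2500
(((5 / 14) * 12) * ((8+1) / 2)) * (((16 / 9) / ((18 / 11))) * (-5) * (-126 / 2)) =6600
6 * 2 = 12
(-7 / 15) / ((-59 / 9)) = 0.07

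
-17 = -17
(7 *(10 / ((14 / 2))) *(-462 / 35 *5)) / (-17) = 660 / 17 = 38.82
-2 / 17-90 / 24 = -263 / 68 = -3.87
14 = 14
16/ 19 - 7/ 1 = -117/ 19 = -6.16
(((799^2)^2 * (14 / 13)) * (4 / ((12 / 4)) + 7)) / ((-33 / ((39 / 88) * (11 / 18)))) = -71322271440175 / 2376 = -30017791010.17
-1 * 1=-1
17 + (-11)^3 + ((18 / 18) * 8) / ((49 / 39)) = -64074 / 49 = -1307.63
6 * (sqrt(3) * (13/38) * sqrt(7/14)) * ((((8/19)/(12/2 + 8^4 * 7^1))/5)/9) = 2 * sqrt(6)/5972745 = 0.00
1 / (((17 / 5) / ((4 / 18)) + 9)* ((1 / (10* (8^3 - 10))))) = 50200 / 243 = 206.58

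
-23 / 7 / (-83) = 23 / 581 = 0.04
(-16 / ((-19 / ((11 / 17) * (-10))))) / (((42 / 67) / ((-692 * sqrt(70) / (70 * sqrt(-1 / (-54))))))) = 8160064 * sqrt(105) / 15827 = 5283.11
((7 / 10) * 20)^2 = 196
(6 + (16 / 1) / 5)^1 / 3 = 3.07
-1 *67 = -67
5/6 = 0.83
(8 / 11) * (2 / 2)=8 / 11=0.73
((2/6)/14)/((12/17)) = 17/504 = 0.03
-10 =-10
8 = 8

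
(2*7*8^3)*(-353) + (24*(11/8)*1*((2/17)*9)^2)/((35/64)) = -25593340672/10115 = -2530236.35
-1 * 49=-49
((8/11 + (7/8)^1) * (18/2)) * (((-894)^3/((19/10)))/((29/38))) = -7105972199.81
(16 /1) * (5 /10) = 8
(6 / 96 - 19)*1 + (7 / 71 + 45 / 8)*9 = 37005 / 1136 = 32.57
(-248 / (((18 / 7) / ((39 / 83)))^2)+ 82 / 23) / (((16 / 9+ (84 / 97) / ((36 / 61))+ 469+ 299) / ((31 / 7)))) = -20220944368 / 746773228313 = -0.03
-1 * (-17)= 17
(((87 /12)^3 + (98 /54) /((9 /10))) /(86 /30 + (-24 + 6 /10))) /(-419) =29789435 /669005568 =0.04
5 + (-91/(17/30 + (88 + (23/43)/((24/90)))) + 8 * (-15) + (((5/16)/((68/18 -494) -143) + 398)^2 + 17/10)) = 158289.30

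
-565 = -565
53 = 53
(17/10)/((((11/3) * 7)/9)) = 459/770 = 0.60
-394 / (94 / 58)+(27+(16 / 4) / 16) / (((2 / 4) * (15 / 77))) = 51691 / 1410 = 36.66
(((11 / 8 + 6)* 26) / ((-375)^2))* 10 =767 / 56250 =0.01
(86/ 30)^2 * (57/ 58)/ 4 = 35131/ 17400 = 2.02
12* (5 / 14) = 4.29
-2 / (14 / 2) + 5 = 4.71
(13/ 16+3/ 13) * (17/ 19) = 3689/ 3952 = 0.93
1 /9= 0.11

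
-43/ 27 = -1.59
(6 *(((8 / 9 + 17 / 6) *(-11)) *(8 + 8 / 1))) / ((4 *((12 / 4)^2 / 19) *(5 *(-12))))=14003 / 405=34.58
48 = 48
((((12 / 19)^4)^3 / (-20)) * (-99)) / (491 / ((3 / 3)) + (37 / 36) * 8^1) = 0.00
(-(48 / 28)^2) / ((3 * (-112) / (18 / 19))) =54 / 6517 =0.01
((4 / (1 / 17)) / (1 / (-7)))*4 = -1904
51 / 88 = 0.58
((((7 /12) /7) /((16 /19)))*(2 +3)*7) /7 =95 /192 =0.49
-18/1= -18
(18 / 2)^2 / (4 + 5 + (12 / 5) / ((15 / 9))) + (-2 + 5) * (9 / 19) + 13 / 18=98207 / 9918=9.90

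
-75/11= -6.82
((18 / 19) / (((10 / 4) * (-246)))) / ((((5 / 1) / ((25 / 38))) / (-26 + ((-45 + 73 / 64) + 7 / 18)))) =40015 / 2841792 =0.01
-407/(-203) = 407/203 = 2.00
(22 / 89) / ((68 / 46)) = 253 / 1513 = 0.17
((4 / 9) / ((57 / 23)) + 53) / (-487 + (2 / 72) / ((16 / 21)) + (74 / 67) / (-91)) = -10645264448 / 97481186307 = -0.11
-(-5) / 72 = 5 / 72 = 0.07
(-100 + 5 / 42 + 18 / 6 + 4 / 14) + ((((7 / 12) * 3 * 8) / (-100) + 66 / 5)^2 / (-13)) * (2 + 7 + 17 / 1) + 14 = -5561357 / 13125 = -423.72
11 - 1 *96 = -85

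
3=3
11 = 11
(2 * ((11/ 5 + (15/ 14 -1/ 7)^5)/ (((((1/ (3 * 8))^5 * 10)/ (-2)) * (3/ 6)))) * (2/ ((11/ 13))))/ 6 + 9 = -7253159.66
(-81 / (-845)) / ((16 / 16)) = 81 / 845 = 0.10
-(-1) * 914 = 914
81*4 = 324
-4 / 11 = -0.36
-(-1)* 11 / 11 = 1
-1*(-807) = 807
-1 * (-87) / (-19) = -4.58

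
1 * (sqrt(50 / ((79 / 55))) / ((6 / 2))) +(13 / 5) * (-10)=-26 +5 * sqrt(8690) / 237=-24.03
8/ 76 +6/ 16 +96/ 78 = 3381/ 1976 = 1.71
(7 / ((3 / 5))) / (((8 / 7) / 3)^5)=47647845 / 32768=1454.10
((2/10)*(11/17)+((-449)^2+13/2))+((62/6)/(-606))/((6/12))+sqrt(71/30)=sqrt(2130)/30+31154421703/154530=201609.13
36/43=0.84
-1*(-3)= 3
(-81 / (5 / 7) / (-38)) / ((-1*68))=-567 / 12920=-0.04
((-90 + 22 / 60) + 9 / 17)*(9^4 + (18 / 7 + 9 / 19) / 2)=-26442236511 / 45220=-584746.50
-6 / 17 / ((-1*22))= 3 / 187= 0.02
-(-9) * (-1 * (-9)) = 81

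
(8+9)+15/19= 338/19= 17.79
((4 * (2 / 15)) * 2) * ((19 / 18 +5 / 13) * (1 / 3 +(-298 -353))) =-5262592 / 5265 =-999.54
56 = 56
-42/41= -1.02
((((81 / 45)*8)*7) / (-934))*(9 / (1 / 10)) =-4536 / 467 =-9.71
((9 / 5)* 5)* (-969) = -8721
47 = 47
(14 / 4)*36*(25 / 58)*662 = 1042650 / 29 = 35953.45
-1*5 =-5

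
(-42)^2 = 1764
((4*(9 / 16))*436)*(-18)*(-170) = 3001860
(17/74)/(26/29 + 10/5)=493/6216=0.08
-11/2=-5.50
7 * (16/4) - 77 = -49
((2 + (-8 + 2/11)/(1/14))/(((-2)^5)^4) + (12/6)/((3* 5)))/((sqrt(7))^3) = 11525471* sqrt(7)/4238868480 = 0.01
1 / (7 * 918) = 1 / 6426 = 0.00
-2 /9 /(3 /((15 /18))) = -5 /81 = -0.06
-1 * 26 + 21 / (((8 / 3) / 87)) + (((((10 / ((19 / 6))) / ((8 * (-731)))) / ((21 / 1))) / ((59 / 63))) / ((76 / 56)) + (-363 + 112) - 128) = 34891401609 / 124556552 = 280.12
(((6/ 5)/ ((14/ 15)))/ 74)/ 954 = 1/ 54908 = 0.00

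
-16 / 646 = -8 / 323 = -0.02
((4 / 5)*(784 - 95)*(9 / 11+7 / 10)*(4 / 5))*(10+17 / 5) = 61673768 / 6875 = 8970.73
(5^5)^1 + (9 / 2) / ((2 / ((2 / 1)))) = 6259 / 2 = 3129.50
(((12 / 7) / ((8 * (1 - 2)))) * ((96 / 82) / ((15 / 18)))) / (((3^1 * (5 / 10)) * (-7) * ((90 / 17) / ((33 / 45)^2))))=32912 / 11300625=0.00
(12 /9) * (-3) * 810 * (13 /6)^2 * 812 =-12350520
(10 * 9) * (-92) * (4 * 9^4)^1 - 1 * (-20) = -217300300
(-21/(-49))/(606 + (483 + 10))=3/7693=0.00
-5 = -5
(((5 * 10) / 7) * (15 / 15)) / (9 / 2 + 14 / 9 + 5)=900 / 1393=0.65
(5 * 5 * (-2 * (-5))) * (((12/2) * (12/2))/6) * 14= 21000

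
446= 446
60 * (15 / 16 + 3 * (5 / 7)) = 5175 / 28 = 184.82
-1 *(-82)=82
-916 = -916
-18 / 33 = -6 / 11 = -0.55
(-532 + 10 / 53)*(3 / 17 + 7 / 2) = -103625 / 53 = -1955.19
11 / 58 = 0.19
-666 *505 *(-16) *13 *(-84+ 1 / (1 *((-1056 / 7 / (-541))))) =-61880291655 / 11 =-5625481059.55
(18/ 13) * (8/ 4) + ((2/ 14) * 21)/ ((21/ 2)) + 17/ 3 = 2381/ 273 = 8.72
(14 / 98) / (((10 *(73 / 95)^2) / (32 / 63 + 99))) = 11315545 / 4700178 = 2.41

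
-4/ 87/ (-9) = 4/ 783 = 0.01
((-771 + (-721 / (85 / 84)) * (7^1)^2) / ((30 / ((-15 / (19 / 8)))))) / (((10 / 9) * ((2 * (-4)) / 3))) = -2535.47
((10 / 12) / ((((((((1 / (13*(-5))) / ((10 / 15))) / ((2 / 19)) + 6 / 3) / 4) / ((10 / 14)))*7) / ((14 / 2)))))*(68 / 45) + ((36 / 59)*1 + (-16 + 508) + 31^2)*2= 15020156882 / 5162913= 2909.24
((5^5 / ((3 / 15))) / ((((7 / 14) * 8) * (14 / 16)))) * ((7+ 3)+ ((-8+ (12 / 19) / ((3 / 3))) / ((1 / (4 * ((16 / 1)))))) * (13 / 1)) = -3634062500 / 133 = -27323778.20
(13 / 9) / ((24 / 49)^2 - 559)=-31213 / 12074247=-0.00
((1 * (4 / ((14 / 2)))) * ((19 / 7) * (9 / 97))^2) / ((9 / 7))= 12996 / 461041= 0.03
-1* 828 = -828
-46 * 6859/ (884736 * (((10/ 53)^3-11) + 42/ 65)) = 0.03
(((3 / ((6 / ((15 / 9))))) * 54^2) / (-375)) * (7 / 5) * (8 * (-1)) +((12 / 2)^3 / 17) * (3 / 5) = 170424 / 2125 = 80.20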